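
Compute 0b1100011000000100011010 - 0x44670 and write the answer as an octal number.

0o13235252

0b1100011000000100011010 = 0o14300432 in octal.
0x44670 = 0o1043160 in octal.
Subtract column by column in base 8:
  2-0 → 2
  3-6 → 5 (borrow)
  4-1-1 → 2
  0-3 → 5 (borrow)
  0-4-1 → 3 (borrow)
  3-0-1 → 2
  4-1 → 3
  1-0 → 1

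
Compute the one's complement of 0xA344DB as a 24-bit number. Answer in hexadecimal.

0x5CBB24

Each hex digit d becomes F−d:
  A→5, 3→C, 4→B, 4→B, D→2, B→4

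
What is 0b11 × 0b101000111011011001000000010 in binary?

0b1111010110010001011000000110

Multiply each base-2 digit by 3, carrying:
  0×3 = 0 → write 0
  1×3 = 3 → write 1 carry 1
  0×3+1 = 1 → write 1
  0×3 = 0 → write 0
  0×3 = 0 → write 0
  0×3 = 0 → write 0
  0×3 = 0 → write 0
  0×3 = 0 → write 0
  0×3 = 0 → write 0
  1×3 = 3 → write 1 carry 1
  0×3+1 = 1 → write 1
  0×3 = 0 → write 0
  1×3 = 3 → write 1 carry 1
  1×3+1 = 4 → write 0 carry 2
  0×3+2 = 2 → write 0 carry 1
  1×3+1 = 4 → write 0 carry 2
  1×3+2 = 5 → write 1 carry 2
  0×3+2 = 2 → write 0 carry 1
  1×3+1 = 4 → write 0 carry 2
  1×3+2 = 5 → write 1 carry 2
  1×3+2 = 5 → write 1 carry 2
  0×3+2 = 2 → write 0 carry 1
  0×3+1 = 1 → write 1
  0×3 = 0 → write 0
  1×3 = 3 → write 1 carry 1
  0×3+1 = 1 → write 1
  1×3 = 3 → write 1 carry 1
  remaining carry: 1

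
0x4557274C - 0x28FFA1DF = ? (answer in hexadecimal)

0x1C57856D

Subtract column by column in base 16:
  C-F → D (borrow)
  4-D-1 → 6 (borrow)
  7-1-1 → 5
  2-A → 8 (borrow)
  7-F-1 → 7 (borrow)
  5-F-1 → 5 (borrow)
  5-8-1 → C (borrow)
  4-2-1 → 1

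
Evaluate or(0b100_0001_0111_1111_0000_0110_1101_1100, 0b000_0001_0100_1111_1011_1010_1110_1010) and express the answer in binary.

0b1000001011111111011111011111110

OR bit by bit (1 where either bit is 1):
  1000001011111110000011011011100
| 0000001010011111011101011101010
= 1000001011111111011111011111110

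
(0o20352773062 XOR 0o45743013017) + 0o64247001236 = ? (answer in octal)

0o151660761333

First 0o20352773062 XOR 0o45743013017 = 0o65411760075.
Add column by column in base 8, right to left:
  5+6 = 3 carry 1
  7+3+1 = 3 carry 1
  0+2+1 = 3
  0+1 = 1
  6+0 = 6
  7+0 = 7
  1+7 = 0 carry 1
  1+4+1 = 6
  4+2 = 6
  5+4 = 1 carry 1
  6+6+1 = 5 carry 1
  final carry 1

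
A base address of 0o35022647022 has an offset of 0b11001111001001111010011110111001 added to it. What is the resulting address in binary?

0b110110111011100101111010111001011

0o35022647022 = 0b11101000010010110100111000010010 in binary.
Add column by column in base 2, right to left:
  0+1 = 1
  1+0 = 1
  0+0 = 0
  0+1 = 1
  1+1 = 0 carry 1
  0+1+1 = 0 carry 1
  0+0+1 = 1
  0+1 = 1
  0+1 = 1
  1+1 = 0 carry 1
  1+1+1 = 1 carry 1
  1+0+1 = 0 carry 1
  0+0+1 = 1
  0+1 = 1
  1+0 = 1
  0+1 = 1
  1+1 = 0 carry 1
  1+1+1 = 1 carry 1
  0+1+1 = 0 carry 1
  1+0+1 = 0 carry 1
  0+0+1 = 1
  0+1 = 1
  1+0 = 1
  0+0 = 0
  0+1 = 1
  0+1 = 1
  0+1 = 1
  1+1 = 0 carry 1
  0+0+1 = 1
  1+0 = 1
  1+1 = 0 carry 1
  1+1+1 = 1 carry 1
  final carry 1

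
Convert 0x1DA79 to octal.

Expand each hex digit to 4 bits: 1=0001 D=1101 A=1010 7=0111 9=1001.
Group the bits in threes: 011 101 101 001 111 001 → 355171.

0o355171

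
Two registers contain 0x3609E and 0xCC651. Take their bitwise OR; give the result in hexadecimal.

OR each hex digit independently (no carries):
  3|C=F, 6|C=E, 0|6=6, 9|5=D, E|1=F

0xFE6DF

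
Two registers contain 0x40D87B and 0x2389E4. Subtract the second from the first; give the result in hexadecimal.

0x1D4E97

Subtract column by column in base 16:
  B-4 → 7
  7-E → 9 (borrow)
  8-9-1 → E (borrow)
  D-8-1 → 4
  0-3 → D (borrow)
  4-2-1 → 1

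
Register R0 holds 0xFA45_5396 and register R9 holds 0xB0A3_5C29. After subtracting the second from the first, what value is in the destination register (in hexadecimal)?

Subtract column by column in base 16:
  6-9 → D (borrow)
  9-2-1 → 6
  3-C → 7 (borrow)
  5-5-1 → F (borrow)
  5-3-1 → 1
  4-A → A (borrow)
  A-0-1 → 9
  F-B → 4

0x49A1F76D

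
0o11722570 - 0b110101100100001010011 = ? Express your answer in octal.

0o3156445

0b110101100100001010011 = 0o6544123 in octal.
Subtract column by column in base 8:
  0-3 → 5 (borrow)
  7-2-1 → 4
  5-1 → 4
  2-4 → 6 (borrow)
  2-4-1 → 5 (borrow)
  7-5-1 → 1
  1-6 → 3 (borrow)
  1-0-1 → 0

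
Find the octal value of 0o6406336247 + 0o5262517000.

0o13671055247

Add column by column in base 8, right to left:
  7+0 = 7
  4+0 = 4
  2+0 = 2
  6+7 = 5 carry 1
  3+1+1 = 5
  3+5 = 0 carry 1
  6+2+1 = 1 carry 1
  0+6+1 = 7
  4+2 = 6
  6+5 = 3 carry 1
  final carry 1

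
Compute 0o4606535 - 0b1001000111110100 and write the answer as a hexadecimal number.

0x127B69

0o4606535 = 0x130D5D in hexadecimal.
0b1001000111110100 = 0x91F4 in hexadecimal.
Subtract column by column in base 16:
  D-4 → 9
  5-F → 6 (borrow)
  D-1-1 → B
  0-9 → 7 (borrow)
  3-0-1 → 2
  1-0 → 1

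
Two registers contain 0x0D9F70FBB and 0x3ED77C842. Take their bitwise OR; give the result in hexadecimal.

0x3FDF7CFFB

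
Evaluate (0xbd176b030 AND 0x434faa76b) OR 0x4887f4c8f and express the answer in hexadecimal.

0xbd176b030 AND 0x434faa76b = 0x01072a020.
Then OR with 0x4887f4c8f.

0x4987fecaf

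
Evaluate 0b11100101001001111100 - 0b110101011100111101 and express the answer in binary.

Subtract column by column in base 2:
  0-1 → 1 (borrow)
  0-0-1 → 1 (borrow)
  1-1-1 → 1 (borrow)
  1-1-1 → 1 (borrow)
  1-1-1 → 1 (borrow)
  1-1-1 → 1 (borrow)
  1-0-1 → 0
  0-0 → 0
  0-1 → 1 (borrow)
  1-1-1 → 1 (borrow)
  0-1-1 → 0 (borrow)
  0-0-1 → 1 (borrow)
  1-1-1 → 1 (borrow)
  0-0-1 → 1 (borrow)
  1-1-1 → 1 (borrow)
  0-0-1 → 1 (borrow)
  0-1-1 → 0 (borrow)
  1-1-1 → 1 (borrow)
  1-0-1 → 0
  1-0 → 1

0b10101111101100111111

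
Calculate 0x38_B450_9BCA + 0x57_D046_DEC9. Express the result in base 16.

0x9084977A93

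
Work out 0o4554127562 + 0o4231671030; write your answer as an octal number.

Add column by column in base 8, right to left:
  2+0 = 2
  6+3 = 1 carry 1
  5+0+1 = 6
  7+1 = 0 carry 1
  2+7+1 = 2 carry 1
  1+6+1 = 0 carry 1
  4+1+1 = 6
  5+3 = 0 carry 1
  5+2+1 = 0 carry 1
  4+4+1 = 1 carry 1
  final carry 1

0o11006020612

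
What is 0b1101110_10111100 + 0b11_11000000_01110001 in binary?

0b1000010111100101101

Add column by column in base 2, right to left:
  0+1 = 1
  0+0 = 0
  1+0 = 1
  1+0 = 1
  1+1 = 0 carry 1
  1+1+1 = 1 carry 1
  0+1+1 = 0 carry 1
  1+0+1 = 0 carry 1
  0+0+1 = 1
  1+0 = 1
  1+0 = 1
  1+0 = 1
  0+0 = 0
  1+0 = 1
  1+1 = 0 carry 1
  0+1+1 = 0 carry 1
  0+1+1 = 0 carry 1
  0+1+1 = 0 carry 1
  final carry 1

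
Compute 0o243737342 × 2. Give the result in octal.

0o507676704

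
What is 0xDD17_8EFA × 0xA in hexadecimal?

0x8A2EB95C4

Multiply each base-16 digit by 10, carrying:
  A×10 = 100 → write 4 carry 6
  F×10+6 = 156 → write C carry 9
  E×10+9 = 149 → write 5 carry 9
  8×10+9 = 89 → write 9 carry 5
  7×10+5 = 75 → write B carry 4
  1×10+4 = 14 → write E
  D×10 = 130 → write 2 carry 8
  D×10+8 = 138 → write A carry 8
  remaining carry: 8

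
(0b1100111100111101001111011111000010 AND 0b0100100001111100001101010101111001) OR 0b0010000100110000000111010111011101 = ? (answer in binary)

0b1100111100111101001111011111000010 AND 0b0100100001111100001101010101111001 = 0b0100100000111100001101010101000000.
Then OR with 0b0010000100110000000111010111011101.

0b110100100111100001111010111011101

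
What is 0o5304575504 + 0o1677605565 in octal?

0o7204403271

Add column by column in base 8, right to left:
  4+5 = 1 carry 1
  0+6+1 = 7
  5+5 = 2 carry 1
  5+5+1 = 3 carry 1
  7+0+1 = 0 carry 1
  5+6+1 = 4 carry 1
  4+7+1 = 4 carry 1
  0+7+1 = 0 carry 1
  3+6+1 = 2 carry 1
  5+1+1 = 7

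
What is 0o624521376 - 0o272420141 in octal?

0o332101235

Subtract column by column in base 8:
  6-1 → 5
  7-4 → 3
  3-1 → 2
  1-0 → 1
  2-2 → 0
  5-4 → 1
  4-2 → 2
  2-7 → 3 (borrow)
  6-2-1 → 3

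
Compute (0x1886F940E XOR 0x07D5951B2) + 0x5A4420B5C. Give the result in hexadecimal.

0x79978D118

First 0x1886F940E XOR 0x07D5951B2 = 0x1F536C5BC.
Add column by column in base 16, right to left:
  C+C = 8 carry 1
  B+5+1 = 1 carry 1
  5+B+1 = 1 carry 1
  C+0+1 = D
  6+2 = 8
  3+4 = 7
  5+4 = 9
  F+A = 9 carry 1
  1+5+1 = 7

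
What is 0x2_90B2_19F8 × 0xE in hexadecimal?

Multiply each base-16 digit by 14, carrying:
  8×14 = 112 → write 0 carry 7
  F×14+7 = 217 → write 9 carry 13
  9×14+13 = 139 → write B carry 8
  1×14+8 = 22 → write 6 carry 1
  2×14+1 = 29 → write D carry 1
  B×14+1 = 155 → write B carry 9
  0×14+9 = 9 → write 9
  9×14 = 126 → write E carry 7
  2×14+7 = 35 → write 3 carry 2
  remaining carry: 2

0x23E9BD6B90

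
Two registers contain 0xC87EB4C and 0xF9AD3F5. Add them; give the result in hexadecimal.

Add column by column in base 16, right to left:
  C+5 = 1 carry 1
  4+F+1 = 4 carry 1
  B+3+1 = F
  E+D = B carry 1
  7+A+1 = 2 carry 1
  8+9+1 = 2 carry 1
  C+F+1 = C carry 1
  final carry 1

0x1C22BF41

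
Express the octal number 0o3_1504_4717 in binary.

0b11001101000100100111001111

Each octal digit is 3 bits: 3=011 1=001 5=101 0=000 4=100 4=100 7=111 1=001 7=111.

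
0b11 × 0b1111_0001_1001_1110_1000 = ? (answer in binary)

0b1011010100110110111000

Multiply each base-2 digit by 3, carrying:
  0×3 = 0 → write 0
  0×3 = 0 → write 0
  0×3 = 0 → write 0
  1×3 = 3 → write 1 carry 1
  0×3+1 = 1 → write 1
  1×3 = 3 → write 1 carry 1
  1×3+1 = 4 → write 0 carry 2
  1×3+2 = 5 → write 1 carry 2
  1×3+2 = 5 → write 1 carry 2
  0×3+2 = 2 → write 0 carry 1
  0×3+1 = 1 → write 1
  1×3 = 3 → write 1 carry 1
  1×3+1 = 4 → write 0 carry 2
  0×3+2 = 2 → write 0 carry 1
  0×3+1 = 1 → write 1
  0×3 = 0 → write 0
  1×3 = 3 → write 1 carry 1
  1×3+1 = 4 → write 0 carry 2
  1×3+2 = 5 → write 1 carry 2
  1×3+2 = 5 → write 1 carry 2
  remaining carry: 10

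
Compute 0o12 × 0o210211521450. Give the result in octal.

0o2522540457620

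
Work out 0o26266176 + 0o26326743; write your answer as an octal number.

0o54615141

Add column by column in base 8, right to left:
  6+3 = 1 carry 1
  7+4+1 = 4 carry 1
  1+7+1 = 1 carry 1
  6+6+1 = 5 carry 1
  6+2+1 = 1 carry 1
  2+3+1 = 6
  6+6 = 4 carry 1
  2+2+1 = 5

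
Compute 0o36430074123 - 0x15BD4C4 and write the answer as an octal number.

0x15BD4C4 = 0o126752304 in octal.
Subtract column by column in base 8:
  3-4 → 7 (borrow)
  2-0-1 → 1
  1-3 → 6 (borrow)
  4-2-1 → 1
  7-5 → 2
  0-7 → 1 (borrow)
  0-6-1 → 1 (borrow)
  3-2-1 → 0
  4-1 → 3
  6-0 → 6
  3-0 → 3

0o36301121617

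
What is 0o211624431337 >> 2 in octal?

2 bits is not a whole number of base-8 digits; in binary: 10001001110010100100011001011011111 >> 2 = 100010011100101001000110010110111.

0o42345106267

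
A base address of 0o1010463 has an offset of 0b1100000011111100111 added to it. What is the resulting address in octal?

0o2414432

0b1100000011111100111 = 0o1403747 in octal.
Add column by column in base 8, right to left:
  3+7 = 2 carry 1
  6+4+1 = 3 carry 1
  4+7+1 = 4 carry 1
  0+3+1 = 4
  1+0 = 1
  0+4 = 4
  1+1 = 2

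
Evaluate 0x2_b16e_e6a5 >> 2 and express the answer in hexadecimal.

0xac5bb9a9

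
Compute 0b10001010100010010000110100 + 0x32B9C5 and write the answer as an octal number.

0o227156771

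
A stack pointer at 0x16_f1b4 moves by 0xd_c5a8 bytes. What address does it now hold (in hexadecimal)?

0x24b75c

Add column by column in base 16, right to left:
  4+8 = c
  b+a = 5 carry 1
  1+5+1 = 7
  f+c = b carry 1
  6+d+1 = 4 carry 1
  1+0+1 = 2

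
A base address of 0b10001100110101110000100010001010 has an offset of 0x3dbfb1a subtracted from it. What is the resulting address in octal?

0o21076606560

0b10001100110101110000100010001010 = 0o21465604212 in octal.
0x3dbfb1a = 0o366775432 in octal.
Subtract column by column in base 8:
  2-2 → 0
  1-3 → 6 (borrow)
  2-4-1 → 5 (borrow)
  4-5-1 → 6 (borrow)
  0-7-1 → 0 (borrow)
  6-7-1 → 6 (borrow)
  5-6-1 → 6 (borrow)
  6-6-1 → 7 (borrow)
  4-3-1 → 0
  1-0 → 1
  2-0 → 2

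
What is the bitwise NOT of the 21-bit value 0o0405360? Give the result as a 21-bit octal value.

0o7372417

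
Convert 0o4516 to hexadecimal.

0x94E

Each octal digit is 3 bits: 4=100 5=101 1=001 6=110.
Group the bits into nibbles: 1001 0100 1110 → 94E.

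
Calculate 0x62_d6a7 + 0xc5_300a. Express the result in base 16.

0x12806b1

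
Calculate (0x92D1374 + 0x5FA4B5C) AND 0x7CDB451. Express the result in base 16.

Add column by column in base 16, right to left:
  4+C = 0 carry 1
  7+5+1 = D
  3+B = E
  1+4 = 5
  D+A = 7 carry 1
  2+F+1 = 2 carry 1
  9+5+1 = F
Sum = 0xF275ED0; now AND with 0x7CDB451:
  F&7=7, 2&C=0, 7&D=5, 5&B=1, E&4=4, D&5=5, 0&1=0

0x7051450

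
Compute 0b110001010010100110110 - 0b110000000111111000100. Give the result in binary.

0b1001010101110010

Subtract column by column in base 2:
  0-0 → 0
  1-0 → 1
  1-1 → 0
  0-0 → 0
  1-0 → 1
  1-0 → 1
  0-1 → 1 (borrow)
  0-1-1 → 0 (borrow)
  1-1-1 → 1 (borrow)
  0-1-1 → 0 (borrow)
  1-1-1 → 1 (borrow)
  0-1-1 → 0 (borrow)
  0-0-1 → 1 (borrow)
  1-0-1 → 0
  0-0 → 0
  1-0 → 1
  0-0 → 0
  0-0 → 0
  0-0 → 0
  1-1 → 0
  1-1 → 0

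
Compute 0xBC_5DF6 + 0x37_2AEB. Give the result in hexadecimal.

Add column by column in base 16, right to left:
  6+B = 1 carry 1
  F+E+1 = E carry 1
  D+A+1 = 8 carry 1
  5+2+1 = 8
  C+7 = 3 carry 1
  B+3+1 = F

0xF388E1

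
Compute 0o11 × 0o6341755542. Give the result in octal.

Multiply each base-8 digit by 9, carrying:
  2×9 = 18 → write 2 carry 2
  4×9+2 = 38 → write 6 carry 4
  5×9+4 = 49 → write 1 carry 6
  5×9+6 = 51 → write 3 carry 6
  5×9+6 = 51 → write 3 carry 6
  7×9+6 = 69 → write 5 carry 8
  1×9+8 = 17 → write 1 carry 2
  4×9+2 = 38 → write 6 carry 4
  3×9+4 = 31 → write 7 carry 3
  6×9+3 = 57 → write 1 carry 7
  remaining carry: 7

0o71761533162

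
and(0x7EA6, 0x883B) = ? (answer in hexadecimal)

0x0822

AND each hex digit independently (no carries):
  7&8=0, E&8=8, A&3=2, 6&B=2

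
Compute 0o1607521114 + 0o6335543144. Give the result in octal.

0o10145264260

Add column by column in base 8, right to left:
  4+4 = 0 carry 1
  1+4+1 = 6
  1+1 = 2
  1+3 = 4
  2+4 = 6
  5+5 = 2 carry 1
  7+5+1 = 5 carry 1
  0+3+1 = 4
  6+3 = 1 carry 1
  1+6+1 = 0 carry 1
  final carry 1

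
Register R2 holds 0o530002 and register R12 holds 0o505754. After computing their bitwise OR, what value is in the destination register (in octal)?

0o535756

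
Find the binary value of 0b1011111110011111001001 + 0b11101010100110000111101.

0b101001010011010000000110

Add column by column in base 2, right to left:
  1+1 = 0 carry 1
  0+0+1 = 1
  0+1 = 1
  1+1 = 0 carry 1
  0+1+1 = 0 carry 1
  0+1+1 = 0 carry 1
  1+0+1 = 0 carry 1
  1+0+1 = 0 carry 1
  1+0+1 = 0 carry 1
  1+0+1 = 0 carry 1
  1+1+1 = 1 carry 1
  0+1+1 = 0 carry 1
  0+0+1 = 1
  1+0 = 1
  1+1 = 0 carry 1
  1+0+1 = 0 carry 1
  1+1+1 = 1 carry 1
  1+0+1 = 0 carry 1
  1+1+1 = 1 carry 1
  1+0+1 = 0 carry 1
  0+1+1 = 0 carry 1
  1+1+1 = 1 carry 1
  0+1+1 = 0 carry 1
  final carry 1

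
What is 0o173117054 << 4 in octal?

0o3662361300

4 bits is not a whole number of base-8 digits; in binary: 1111011001001111000101100 << 4 = 11110110010011110001011000000.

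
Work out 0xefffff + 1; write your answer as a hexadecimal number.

0xf00000

The trailing 5 digits are F (max in base 16), so adding 1 cascades: they roll to 0 and the next digit up increments.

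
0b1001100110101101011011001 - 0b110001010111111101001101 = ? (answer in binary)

Subtract column by column in base 2:
  1-1 → 0
  0-0 → 0
  0-1 → 1 (borrow)
  1-1-1 → 1 (borrow)
  1-0-1 → 0
  0-0 → 0
  1-1 → 0
  1-0 → 1
  0-1 → 1 (borrow)
  1-1-1 → 1 (borrow)
  0-1-1 → 0 (borrow)
  1-1-1 → 1 (borrow)
  1-1-1 → 1 (borrow)
  0-1-1 → 0 (borrow)
  1-1-1 → 1 (borrow)
  0-0-1 → 1 (borrow)
  1-1-1 → 1 (borrow)
  1-0-1 → 0
  0-1 → 1 (borrow)
  0-0-1 → 1 (borrow)
  1-0-1 → 0
  1-0 → 1
  0-1 → 1 (borrow)
  0-1-1 → 0 (borrow)
  1-0-1 → 0

0b11011011101101110001100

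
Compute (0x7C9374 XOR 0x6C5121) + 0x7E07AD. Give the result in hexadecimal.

0x8ECA02

First 0x7C9374 XOR 0x6C5121 = 0x10C255.
Add column by column in base 16, right to left:
  5+D = 2 carry 1
  5+A+1 = 0 carry 1
  2+7+1 = A
  C+0 = C
  0+E = E
  1+7 = 8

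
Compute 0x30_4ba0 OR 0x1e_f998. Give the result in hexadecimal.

0x3efbb8

OR each hex digit independently (no carries):
  3|1=3, 0|e=e, 4|f=f, b|9=b, a|9=b, 0|8=8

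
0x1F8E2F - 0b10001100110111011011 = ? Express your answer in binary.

0b101101100000001010100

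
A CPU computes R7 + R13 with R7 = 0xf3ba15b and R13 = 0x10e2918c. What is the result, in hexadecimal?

0x201e32e7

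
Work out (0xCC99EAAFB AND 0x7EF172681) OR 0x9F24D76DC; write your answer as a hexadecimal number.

0xDFB5F76DD

0xCC99EAAFB AND 0x7EF172681 = 0x4C9162281.
Then OR with 0x9F24D76DC.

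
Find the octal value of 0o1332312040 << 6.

0o133231204000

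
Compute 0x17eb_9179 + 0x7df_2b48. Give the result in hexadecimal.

0x1fcabcc1

Add column by column in base 16, right to left:
  9+8 = 1 carry 1
  7+4+1 = c
  1+b = c
  9+2 = b
  b+f = a carry 1
  e+d+1 = c carry 1
  7+7+1 = f
  1+0 = 1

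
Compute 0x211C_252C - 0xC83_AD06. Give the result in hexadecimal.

0x14987826

Subtract column by column in base 16:
  C-6 → 6
  2-0 → 2
  5-D → 8 (borrow)
  2-A-1 → 7 (borrow)
  C-3-1 → 8
  1-8 → 9 (borrow)
  1-C-1 → 4 (borrow)
  2-0-1 → 1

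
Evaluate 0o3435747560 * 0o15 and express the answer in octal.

Multiply each base-8 digit by 13, carrying:
  0×13 = 0 → write 0
  6×13 = 78 → write 6 carry 9
  5×13+9 = 74 → write 2 carry 9
  7×13+9 = 100 → write 4 carry 12
  4×13+12 = 64 → write 0 carry 8
  7×13+8 = 99 → write 3 carry 12
  5×13+12 = 77 → write 5 carry 9
  3×13+9 = 48 → write 0 carry 6
  4×13+6 = 58 → write 2 carry 7
  3×13+7 = 46 → write 6 carry 5
  remaining carry: 5

0o56205304260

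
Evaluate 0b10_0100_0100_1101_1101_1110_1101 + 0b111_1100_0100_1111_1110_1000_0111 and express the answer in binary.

0b1010000010011101110001110100

Add column by column in base 2, right to left:
  1+1 = 0 carry 1
  0+1+1 = 0 carry 1
  1+1+1 = 1 carry 1
  1+0+1 = 0 carry 1
  0+0+1 = 1
  1+0 = 1
  1+0 = 1
  1+1 = 0 carry 1
  1+0+1 = 0 carry 1
  0+1+1 = 0 carry 1
  1+1+1 = 1 carry 1
  1+1+1 = 1 carry 1
  1+1+1 = 1 carry 1
  0+1+1 = 0 carry 1
  1+1+1 = 1 carry 1
  1+1+1 = 1 carry 1
  0+0+1 = 1
  0+0 = 0
  1+1 = 0 carry 1
  0+0+1 = 1
  0+0 = 0
  0+0 = 0
  1+1 = 0 carry 1
  0+1+1 = 0 carry 1
  0+1+1 = 0 carry 1
  1+1+1 = 1 carry 1
  0+1+1 = 0 carry 1
  final carry 1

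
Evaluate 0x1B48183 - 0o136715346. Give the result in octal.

0x1B48183 = 0o155100603 in octal.
Subtract column by column in base 8:
  3-6 → 5 (borrow)
  0-4-1 → 3 (borrow)
  6-3-1 → 2
  0-5 → 3 (borrow)
  0-1-1 → 6 (borrow)
  1-7-1 → 1 (borrow)
  5-6-1 → 6 (borrow)
  5-3-1 → 1
  1-1 → 0

0o16163235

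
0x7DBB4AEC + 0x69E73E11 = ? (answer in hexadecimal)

0xE7A288FD

Add column by column in base 16, right to left:
  C+1 = D
  E+1 = F
  A+E = 8 carry 1
  4+3+1 = 8
  B+7 = 2 carry 1
  B+E+1 = A carry 1
  D+9+1 = 7 carry 1
  7+6+1 = E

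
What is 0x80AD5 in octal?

0o2005325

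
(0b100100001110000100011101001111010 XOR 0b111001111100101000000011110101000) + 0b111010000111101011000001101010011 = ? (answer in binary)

First 0b100100001110000100011101001111010 XOR 0b111001111100101000000011110101000 = 0b011101110010101100011110111010010.
Add column by column in base 2, right to left:
  0+1 = 1
  1+1 = 0 carry 1
  0+0+1 = 1
  0+0 = 0
  1+1 = 0 carry 1
  0+0+1 = 1
  1+1 = 0 carry 1
  1+0+1 = 0 carry 1
  1+1+1 = 1 carry 1
  0+1+1 = 0 carry 1
  1+0+1 = 0 carry 1
  1+0+1 = 0 carry 1
  1+0+1 = 0 carry 1
  1+0+1 = 0 carry 1
  0+0+1 = 1
  0+1 = 1
  0+1 = 1
  1+0 = 1
  1+1 = 0 carry 1
  0+0+1 = 1
  1+1 = 0 carry 1
  0+1+1 = 0 carry 1
  1+1+1 = 1 carry 1
  0+1+1 = 0 carry 1
  0+0+1 = 1
  1+0 = 1
  1+0 = 1
  1+0 = 1
  0+1 = 1
  1+0 = 1
  1+1 = 0 carry 1
  1+1+1 = 1 carry 1
  0+1+1 = 0 carry 1
  final carry 1

0b1010111111010010111100000100100101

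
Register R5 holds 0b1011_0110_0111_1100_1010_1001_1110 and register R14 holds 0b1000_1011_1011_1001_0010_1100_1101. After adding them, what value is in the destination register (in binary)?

Add column by column in base 2, right to left:
  0+1 = 1
  1+0 = 1
  1+1 = 0 carry 1
  1+1+1 = 1 carry 1
  1+0+1 = 0 carry 1
  0+0+1 = 1
  0+1 = 1
  1+1 = 0 carry 1
  0+0+1 = 1
  1+1 = 0 carry 1
  0+0+1 = 1
  1+0 = 1
  0+1 = 1
  0+0 = 0
  1+0 = 1
  1+1 = 0 carry 1
  1+1+1 = 1 carry 1
  1+1+1 = 1 carry 1
  1+0+1 = 0 carry 1
  0+1+1 = 0 carry 1
  0+1+1 = 0 carry 1
  1+1+1 = 1 carry 1
  1+0+1 = 0 carry 1
  0+1+1 = 0 carry 1
  1+0+1 = 0 carry 1
  1+0+1 = 0 carry 1
  0+0+1 = 1
  1+1 = 0 carry 1
  final carry 1

0b10100001000110101110101101011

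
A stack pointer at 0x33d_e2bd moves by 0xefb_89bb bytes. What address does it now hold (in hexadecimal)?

0x12396c78

Add column by column in base 16, right to left:
  d+b = 8 carry 1
  b+b+1 = 7 carry 1
  2+9+1 = c
  e+8 = 6 carry 1
  d+b+1 = 9 carry 1
  3+f+1 = 3 carry 1
  3+e+1 = 2 carry 1
  final carry 1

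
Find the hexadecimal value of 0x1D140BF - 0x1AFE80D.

Subtract column by column in base 16:
  F-D → 2
  B-0 → B
  0-8 → 8 (borrow)
  4-E-1 → 5 (borrow)
  1-F-1 → 1 (borrow)
  D-A-1 → 2
  1-1 → 0

0x2158B2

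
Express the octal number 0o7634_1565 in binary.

0b111110011100001101110101

Each octal digit is 3 bits: 7=111 6=110 3=011 4=100 1=001 5=101 6=110 5=101.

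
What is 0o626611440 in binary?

Each octal digit is 3 bits: 6=110 2=010 6=110 6=110 1=001 1=001 4=100 4=100 0=000.

0b110010110110001001100100000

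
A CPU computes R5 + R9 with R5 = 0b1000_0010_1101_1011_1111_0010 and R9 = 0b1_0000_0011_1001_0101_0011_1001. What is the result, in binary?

Add column by column in base 2, right to left:
  0+1 = 1
  1+0 = 1
  0+0 = 0
  0+1 = 1
  1+1 = 0 carry 1
  1+1+1 = 1 carry 1
  1+0+1 = 0 carry 1
  1+0+1 = 0 carry 1
  1+1+1 = 1 carry 1
  1+0+1 = 0 carry 1
  0+1+1 = 0 carry 1
  1+0+1 = 0 carry 1
  1+1+1 = 1 carry 1
  0+0+1 = 1
  1+0 = 1
  1+1 = 0 carry 1
  0+1+1 = 0 carry 1
  1+1+1 = 1 carry 1
  0+0+1 = 1
  0+0 = 0
  0+0 = 0
  0+0 = 0
  0+0 = 0
  1+0 = 1
  0+1 = 1

0b1100001100111000100101011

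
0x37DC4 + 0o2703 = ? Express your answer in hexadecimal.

0x38387

0o2703 = 0x5C3 in hexadecimal.
Add column by column in base 16, right to left:
  4+3 = 7
  C+C = 8 carry 1
  D+5+1 = 3 carry 1
  7+0+1 = 8
  3+0 = 3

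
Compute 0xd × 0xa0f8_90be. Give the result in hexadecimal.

Multiply each base-16 digit by 13, carrying:
  e×13 = 182 → write 6 carry 11
  b×13+11 = 154 → write a carry 9
  0×13+9 = 9 → write 9
  9×13 = 117 → write 5 carry 7
  8×13+7 = 111 → write f carry 6
  f×13+6 = 201 → write 9 carry 12
  0×13+12 = 12 → write c
  a×13 = 130 → write 2 carry 8
  remaining carry: 8

0x82c9f59a6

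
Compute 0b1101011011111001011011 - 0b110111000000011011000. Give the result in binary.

Subtract column by column in base 2:
  1-0 → 1
  1-0 → 1
  0-0 → 0
  1-1 → 0
  1-1 → 0
  0-0 → 0
  1-1 → 0
  0-1 → 1 (borrow)
  0-0-1 → 1 (borrow)
  1-0-1 → 0
  1-0 → 1
  1-0 → 1
  1-0 → 1
  1-0 → 1
  0-0 → 0
  1-1 → 0
  1-1 → 0
  0-1 → 1 (borrow)
  1-0-1 → 0
  0-1 → 1 (borrow)
  1-1-1 → 1 (borrow)
  1-0-1 → 0

0b110100011110110000011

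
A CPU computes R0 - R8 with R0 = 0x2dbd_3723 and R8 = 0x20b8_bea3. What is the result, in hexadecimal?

Subtract column by column in base 16:
  3-3 → 0
  2-a → 8 (borrow)
  7-e-1 → 8 (borrow)
  3-b-1 → 7 (borrow)
  d-8-1 → 4
  b-b → 0
  d-0 → d
  2-2 → 0

0xd047880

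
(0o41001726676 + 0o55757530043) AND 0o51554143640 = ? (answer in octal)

0o10540042640

Add column by column in base 8, right to left:
  6+3 = 1 carry 1
  7+4+1 = 4 carry 1
  6+0+1 = 7
  6+0 = 6
  2+3 = 5
  7+5 = 4 carry 1
  1+7+1 = 1 carry 1
  0+5+1 = 6
  0+7 = 7
  1+5 = 6
  4+5 = 1 carry 1
  final carry 1
Sum = 0o116761456741; now AND with 0o51554143640:
  1&0=0, 1&5=1, 6&1=0, 7&5=5, 6&5=4, 1&4=0, 4&1=0, 5&4=4, 6&3=2, 7&6=6, 4&4=4, 1&0=0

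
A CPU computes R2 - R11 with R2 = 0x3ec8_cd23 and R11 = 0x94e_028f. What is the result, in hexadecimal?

0x357aca94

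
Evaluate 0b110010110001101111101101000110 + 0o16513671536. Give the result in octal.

0o24775467244

0b110010110001101111101101000110 = 0o6261575506 in octal.
Add column by column in base 8, right to left:
  6+6 = 4 carry 1
  0+3+1 = 4
  5+5 = 2 carry 1
  5+1+1 = 7
  7+7 = 6 carry 1
  5+6+1 = 4 carry 1
  1+3+1 = 5
  6+1 = 7
  2+5 = 7
  6+6 = 4 carry 1
  0+1+1 = 2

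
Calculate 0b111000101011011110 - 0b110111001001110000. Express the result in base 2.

0b1100001101110

Subtract column by column in base 2:
  0-0 → 0
  1-0 → 1
  1-0 → 1
  1-0 → 1
  1-1 → 0
  0-1 → 1 (borrow)
  1-1-1 → 1 (borrow)
  1-0-1 → 0
  0-0 → 0
  1-1 → 0
  0-0 → 0
  1-0 → 1
  0-1 → 1 (borrow)
  0-1-1 → 0 (borrow)
  0-1-1 → 0 (borrow)
  1-0-1 → 0
  1-1 → 0
  1-1 → 0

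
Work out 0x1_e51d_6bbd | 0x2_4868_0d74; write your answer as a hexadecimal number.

0x3ed7d6ffd

OR each hex digit independently (no carries):
  1|2=3, e|4=e, 5|8=d, 1|6=7, d|8=d, 6|0=6, b|d=f, b|7=f, d|4=d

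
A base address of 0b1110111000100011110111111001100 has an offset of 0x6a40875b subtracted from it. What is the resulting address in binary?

0b1100110100010110100001110001

0x6a40875b = 0b1101010010000001000011101011011 in binary.
Subtract column by column in base 2:
  0-1 → 1 (borrow)
  0-1-1 → 0 (borrow)
  1-0-1 → 0
  1-1 → 0
  0-1 → 1 (borrow)
  0-0-1 → 1 (borrow)
  1-1-1 → 1 (borrow)
  1-0-1 → 0
  1-1 → 0
  1-1 → 0
  1-1 → 0
  1-0 → 1
  0-0 → 0
  1-0 → 1
  1-0 → 1
  1-1 → 0
  1-0 → 1
  0-0 → 0
  0-0 → 0
  0-0 → 0
  1-0 → 1
  0-0 → 0
  0-1 → 1 (borrow)
  0-0-1 → 1 (borrow)
  1-0-1 → 0
  1-1 → 0
  1-0 → 1
  0-1 → 1 (borrow)
  1-0-1 → 0
  1-1 → 0
  1-1 → 0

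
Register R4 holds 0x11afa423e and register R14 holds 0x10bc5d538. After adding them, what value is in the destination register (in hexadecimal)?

Add column by column in base 16, right to left:
  e+8 = 6 carry 1
  3+3+1 = 7
  2+5 = 7
  4+d = 1 carry 1
  a+5+1 = 0 carry 1
  f+c+1 = c carry 1
  a+b+1 = 6 carry 1
  1+0+1 = 2
  1+1 = 2

0x226c01776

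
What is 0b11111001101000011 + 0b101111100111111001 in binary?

Add column by column in base 2, right to left:
  1+1 = 0 carry 1
  1+0+1 = 0 carry 1
  0+0+1 = 1
  0+1 = 1
  0+1 = 1
  0+1 = 1
  1+1 = 0 carry 1
  0+1+1 = 0 carry 1
  1+1+1 = 1 carry 1
  1+0+1 = 0 carry 1
  0+0+1 = 1
  0+1 = 1
  1+1 = 0 carry 1
  1+1+1 = 1 carry 1
  1+1+1 = 1 carry 1
  1+1+1 = 1 carry 1
  1+0+1 = 0 carry 1
  0+1+1 = 0 carry 1
  final carry 1

0b1001110110100111100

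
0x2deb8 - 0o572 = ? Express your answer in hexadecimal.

0o572 = 0x17a in hexadecimal.
Subtract column by column in base 16:
  8-a → e (borrow)
  b-7-1 → 3
  e-1 → d
  d-0 → d
  2-0 → 2

0x2dd3e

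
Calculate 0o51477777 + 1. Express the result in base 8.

0o51500000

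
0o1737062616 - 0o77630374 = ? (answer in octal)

0o1637232222

Subtract column by column in base 8:
  6-4 → 2
  1-7 → 2 (borrow)
  6-3-1 → 2
  2-0 → 2
  6-3 → 3
  0-6 → 2 (borrow)
  7-7-1 → 7 (borrow)
  3-7-1 → 3 (borrow)
  7-0-1 → 6
  1-0 → 1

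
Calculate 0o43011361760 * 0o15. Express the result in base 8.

0o707173111460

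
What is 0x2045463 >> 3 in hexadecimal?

0x408a8c

3 bits is not a whole number of base-16 digits; in binary: 10000001000101010001100011 >> 3 = 10000001000101010001100.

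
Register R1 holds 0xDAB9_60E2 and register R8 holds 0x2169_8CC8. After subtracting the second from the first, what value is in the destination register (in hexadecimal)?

0xB94FD41A

Subtract column by column in base 16:
  2-8 → A (borrow)
  E-C-1 → 1
  0-C → 4 (borrow)
  6-8-1 → D (borrow)
  9-9-1 → F (borrow)
  B-6-1 → 4
  A-1 → 9
  D-2 → B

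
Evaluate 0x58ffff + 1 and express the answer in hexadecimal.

The trailing 4 digits are F (max in base 16), so adding 1 cascades: they roll to 0 and the next digit up increments.

0x590000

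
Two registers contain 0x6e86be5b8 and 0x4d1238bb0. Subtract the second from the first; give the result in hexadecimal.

0x217485a08

Subtract column by column in base 16:
  8-0 → 8
  b-b → 0
  5-b → a (borrow)
  e-8-1 → 5
  b-3 → 8
  6-2 → 4
  8-1 → 7
  e-d → 1
  6-4 → 2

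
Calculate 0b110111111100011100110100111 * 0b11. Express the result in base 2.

0b10100111110101010110011110101

Multiply each base-2 digit by 3, carrying:
  1×3 = 3 → write 1 carry 1
  1×3+1 = 4 → write 0 carry 2
  1×3+2 = 5 → write 1 carry 2
  0×3+2 = 2 → write 0 carry 1
  0×3+1 = 1 → write 1
  1×3 = 3 → write 1 carry 1
  0×3+1 = 1 → write 1
  1×3 = 3 → write 1 carry 1
  1×3+1 = 4 → write 0 carry 2
  0×3+2 = 2 → write 0 carry 1
  0×3+1 = 1 → write 1
  1×3 = 3 → write 1 carry 1
  1×3+1 = 4 → write 0 carry 2
  1×3+2 = 5 → write 1 carry 2
  0×3+2 = 2 → write 0 carry 1
  0×3+1 = 1 → write 1
  0×3 = 0 → write 0
  1×3 = 3 → write 1 carry 1
  1×3+1 = 4 → write 0 carry 2
  1×3+2 = 5 → write 1 carry 2
  1×3+2 = 5 → write 1 carry 2
  1×3+2 = 5 → write 1 carry 2
  1×3+2 = 5 → write 1 carry 2
  1×3+2 = 5 → write 1 carry 2
  0×3+2 = 2 → write 0 carry 1
  1×3+1 = 4 → write 0 carry 2
  1×3+2 = 5 → write 1 carry 2
  remaining carry: 10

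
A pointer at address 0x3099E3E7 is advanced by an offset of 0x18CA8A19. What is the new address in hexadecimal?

0x49646E00

Add column by column in base 16, right to left:
  7+9 = 0 carry 1
  E+1+1 = 0 carry 1
  3+A+1 = E
  E+8 = 6 carry 1
  9+A+1 = 4 carry 1
  9+C+1 = 6 carry 1
  0+8+1 = 9
  3+1 = 4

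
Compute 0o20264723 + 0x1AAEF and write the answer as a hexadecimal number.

0o20264723 = 0x4169D3 in hexadecimal.
Add column by column in base 16, right to left:
  3+F = 2 carry 1
  D+E+1 = C carry 1
  9+A+1 = 4 carry 1
  6+A+1 = 1 carry 1
  1+1+1 = 3
  4+0 = 4

0x4314C2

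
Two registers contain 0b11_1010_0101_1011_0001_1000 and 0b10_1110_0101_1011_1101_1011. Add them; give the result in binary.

Add column by column in base 2, right to left:
  0+1 = 1
  0+1 = 1
  0+0 = 0
  1+1 = 0 carry 1
  1+1+1 = 1 carry 1
  0+0+1 = 1
  0+1 = 1
  0+1 = 1
  1+1 = 0 carry 1
  1+1+1 = 1 carry 1
  0+0+1 = 1
  1+1 = 0 carry 1
  1+1+1 = 1 carry 1
  0+0+1 = 1
  1+1 = 0 carry 1
  0+0+1 = 1
  0+0 = 0
  1+1 = 0 carry 1
  0+1+1 = 0 carry 1
  1+1+1 = 1 carry 1
  1+0+1 = 0 carry 1
  1+1+1 = 1 carry 1
  final carry 1

0b11010001011011011110011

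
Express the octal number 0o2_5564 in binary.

Each octal digit is 3 bits: 2=010 5=101 5=101 6=110 4=100.

0b10101101110100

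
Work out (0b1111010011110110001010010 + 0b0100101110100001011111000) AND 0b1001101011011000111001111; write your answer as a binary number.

0b10010000101001010

Add column by column in base 2, right to left:
  0+0 = 0
  1+0 = 1
  0+0 = 0
  0+1 = 1
  1+1 = 0 carry 1
  0+1+1 = 0 carry 1
  1+1+1 = 1 carry 1
  0+1+1 = 0 carry 1
  0+0+1 = 1
  0+1 = 1
  1+0 = 1
  1+0 = 1
  0+0 = 0
  1+0 = 1
  1+1 = 0 carry 1
  1+0+1 = 0 carry 1
  1+1+1 = 1 carry 1
  0+1+1 = 0 carry 1
  0+1+1 = 0 carry 1
  1+0+1 = 0 carry 1
  0+1+1 = 0 carry 1
  1+0+1 = 0 carry 1
  1+0+1 = 0 carry 1
  1+1+1 = 1 carry 1
  1+0+1 = 0 carry 1
  final carry 1
Sum = 0b10100000010010111101001010; now AND with 0b1001101011011000111001111:
  10100000010010111101001010
& 01001101011011000111001111
= 00000000010010000101001010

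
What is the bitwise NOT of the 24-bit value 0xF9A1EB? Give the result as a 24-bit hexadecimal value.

0x065E14

Each hex digit d becomes F−d:
  F→0, 9→6, A→5, 1→E, E→1, B→4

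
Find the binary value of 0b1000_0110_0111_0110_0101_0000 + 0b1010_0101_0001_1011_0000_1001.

Add column by column in base 2, right to left:
  0+1 = 1
  0+0 = 0
  0+0 = 0
  0+1 = 1
  1+0 = 1
  0+0 = 0
  1+0 = 1
  0+0 = 0
  0+1 = 1
  1+1 = 0 carry 1
  1+0+1 = 0 carry 1
  0+1+1 = 0 carry 1
  1+1+1 = 1 carry 1
  1+0+1 = 0 carry 1
  1+0+1 = 0 carry 1
  0+0+1 = 1
  0+1 = 1
  1+0 = 1
  1+1 = 0 carry 1
  0+0+1 = 1
  0+0 = 0
  0+1 = 1
  0+0 = 0
  1+1 = 0 carry 1
  final carry 1

0b1001010111001000101011001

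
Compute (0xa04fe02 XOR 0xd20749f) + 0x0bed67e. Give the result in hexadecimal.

0x7e3611b

First 0xa04fe02 XOR 0xd20749f = 0x7248a9d.
Add column by column in base 16, right to left:
  d+e = b carry 1
  9+7+1 = 1 carry 1
  a+6+1 = 1 carry 1
  8+d+1 = 6 carry 1
  4+e+1 = 3 carry 1
  2+b+1 = e
  7+0 = 7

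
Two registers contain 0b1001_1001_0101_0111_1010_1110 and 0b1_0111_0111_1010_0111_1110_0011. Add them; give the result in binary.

0b10000100001111111110010001

Add column by column in base 2, right to left:
  0+1 = 1
  1+1 = 0 carry 1
  1+0+1 = 0 carry 1
  1+0+1 = 0 carry 1
  0+0+1 = 1
  1+1 = 0 carry 1
  0+1+1 = 0 carry 1
  1+1+1 = 1 carry 1
  1+1+1 = 1 carry 1
  1+1+1 = 1 carry 1
  1+1+1 = 1 carry 1
  0+0+1 = 1
  1+0 = 1
  0+1 = 1
  1+0 = 1
  0+1 = 1
  1+1 = 0 carry 1
  0+1+1 = 0 carry 1
  0+1+1 = 0 carry 1
  1+0+1 = 0 carry 1
  1+1+1 = 1 carry 1
  0+1+1 = 0 carry 1
  0+1+1 = 0 carry 1
  1+0+1 = 0 carry 1
  0+1+1 = 0 carry 1
  final carry 1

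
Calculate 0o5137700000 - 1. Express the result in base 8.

0o5137677777

The trailing 5 digits are 0, so subtracting 1 borrows through: they become 7 and the next digit up decrements.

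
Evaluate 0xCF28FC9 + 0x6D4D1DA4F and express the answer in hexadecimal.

0x6E1C46A18

Add column by column in base 16, right to left:
  9+F = 8 carry 1
  C+4+1 = 1 carry 1
  F+A+1 = A carry 1
  8+D+1 = 6 carry 1
  2+1+1 = 4
  F+D = C carry 1
  C+4+1 = 1 carry 1
  0+D+1 = E
  0+6 = 6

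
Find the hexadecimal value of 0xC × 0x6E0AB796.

Multiply each base-16 digit by 12, carrying:
  6×12 = 72 → write 8 carry 4
  9×12+4 = 112 → write 0 carry 7
  7×12+7 = 91 → write B carry 5
  B×12+5 = 137 → write 9 carry 8
  A×12+8 = 128 → write 0 carry 8
  0×12+8 = 8 → write 8
  E×12 = 168 → write 8 carry 10
  6×12+10 = 82 → write 2 carry 5
  remaining carry: 5

0x528809B08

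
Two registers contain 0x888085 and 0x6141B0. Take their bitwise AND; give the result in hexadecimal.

0x000080

AND each hex digit independently (no carries):
  8&6=0, 8&1=0, 8&4=0, 0&1=0, 8&B=8, 5&0=0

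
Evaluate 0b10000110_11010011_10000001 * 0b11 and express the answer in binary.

0b1100101000111101010000011

Multiply each base-2 digit by 3, carrying:
  1×3 = 3 → write 1 carry 1
  0×3+1 = 1 → write 1
  0×3 = 0 → write 0
  0×3 = 0 → write 0
  0×3 = 0 → write 0
  0×3 = 0 → write 0
  0×3 = 0 → write 0
  1×3 = 3 → write 1 carry 1
  1×3+1 = 4 → write 0 carry 2
  1×3+2 = 5 → write 1 carry 2
  0×3+2 = 2 → write 0 carry 1
  0×3+1 = 1 → write 1
  1×3 = 3 → write 1 carry 1
  0×3+1 = 1 → write 1
  1×3 = 3 → write 1 carry 1
  1×3+1 = 4 → write 0 carry 2
  0×3+2 = 2 → write 0 carry 1
  1×3+1 = 4 → write 0 carry 2
  1×3+2 = 5 → write 1 carry 2
  0×3+2 = 2 → write 0 carry 1
  0×3+1 = 1 → write 1
  0×3 = 0 → write 0
  0×3 = 0 → write 0
  1×3 = 3 → write 1 carry 1
  remaining carry: 1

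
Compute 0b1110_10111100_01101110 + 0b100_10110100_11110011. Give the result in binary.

Add column by column in base 2, right to left:
  0+1 = 1
  1+1 = 0 carry 1
  1+0+1 = 0 carry 1
  1+0+1 = 0 carry 1
  0+1+1 = 0 carry 1
  1+1+1 = 1 carry 1
  1+1+1 = 1 carry 1
  0+1+1 = 0 carry 1
  0+0+1 = 1
  0+0 = 0
  1+1 = 0 carry 1
  1+0+1 = 0 carry 1
  1+1+1 = 1 carry 1
  1+1+1 = 1 carry 1
  0+0+1 = 1
  1+1 = 0 carry 1
  0+0+1 = 1
  1+0 = 1
  1+1 = 0 carry 1
  1+0+1 = 0 carry 1
  final carry 1

0b100110111000101100001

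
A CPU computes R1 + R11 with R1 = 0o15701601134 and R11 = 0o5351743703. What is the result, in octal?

0o23253545037

Add column by column in base 8, right to left:
  4+3 = 7
  3+0 = 3
  1+7 = 0 carry 1
  1+3+1 = 5
  0+4 = 4
  6+7 = 5 carry 1
  1+1+1 = 3
  0+5 = 5
  7+3 = 2 carry 1
  5+5+1 = 3 carry 1
  1+0+1 = 2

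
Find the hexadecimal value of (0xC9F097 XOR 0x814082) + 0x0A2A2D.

First 0xC9F097 XOR 0x814082 = 0x48B015.
Add column by column in base 16, right to left:
  5+D = 2 carry 1
  1+2+1 = 4
  0+A = A
  B+2 = D
  8+A = 2 carry 1
  4+0+1 = 5

0x52DA42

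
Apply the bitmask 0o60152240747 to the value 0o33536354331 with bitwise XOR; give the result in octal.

0o53464114476

XOR each oct digit independently (no carries):
  3^6=5, 3^0=3, 5^1=4, 3^5=6, 6^2=4, 3^2=1, 5^4=1, 4^0=4, 3^7=4, 3^4=7, 1^7=6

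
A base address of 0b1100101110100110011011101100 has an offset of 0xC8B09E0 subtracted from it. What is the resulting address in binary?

0xC8B09E0 = 0b1100100010110000100111100000 in binary.
Subtract column by column in base 2:
  0-0 → 0
  0-0 → 0
  1-0 → 1
  1-0 → 1
  0-0 → 0
  1-1 → 0
  1-1 → 0
  1-1 → 0
  0-1 → 1 (borrow)
  1-0-1 → 0
  1-0 → 1
  0-1 → 1 (borrow)
  0-0-1 → 1 (borrow)
  1-0-1 → 0
  1-0 → 1
  0-0 → 0
  0-1 → 1 (borrow)
  1-1-1 → 1 (borrow)
  0-0-1 → 1 (borrow)
  1-1-1 → 1 (borrow)
  1-0-1 → 0
  1-0 → 1
  0-0 → 0
  1-1 → 0
  0-0 → 0
  0-0 → 0
  1-1 → 0
  1-1 → 0

0b1011110101110100001100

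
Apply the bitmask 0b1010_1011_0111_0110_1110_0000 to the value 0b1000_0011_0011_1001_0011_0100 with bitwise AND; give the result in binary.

AND bit by bit (1 only where both bits are 1):
  100000110011100100110100
& 101010110111011011100000
= 100000110011000000100000

0b100000110011000000100000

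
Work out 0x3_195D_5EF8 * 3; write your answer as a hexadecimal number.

Multiply each base-16 digit by 3, carrying:
  8×3 = 24 → write 8 carry 1
  F×3+1 = 46 → write E carry 2
  E×3+2 = 44 → write C carry 2
  5×3+2 = 17 → write 1 carry 1
  D×3+1 = 40 → write 8 carry 2
  5×3+2 = 17 → write 1 carry 1
  9×3+1 = 28 → write C carry 1
  1×3+1 = 4 → write 4
  3×3 = 9 → write 9

0x94C181CE8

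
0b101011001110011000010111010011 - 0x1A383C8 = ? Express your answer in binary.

0b101001100101100000001000001011

0x1A383C8 = 0b1101000111000001111001000 in binary.
Subtract column by column in base 2:
  1-0 → 1
  1-0 → 1
  0-0 → 0
  0-1 → 1 (borrow)
  1-0-1 → 0
  0-0 → 0
  1-1 → 0
  1-1 → 0
  1-1 → 0
  0-1 → 1 (borrow)
  1-0-1 → 0
  0-0 → 0
  0-0 → 0
  0-0 → 0
  0-0 → 0
  1-1 → 0
  1-1 → 0
  0-1 → 1 (borrow)
  0-0-1 → 1 (borrow)
  1-0-1 → 0
  1-0 → 1
  1-1 → 0
  0-0 → 0
  0-1 → 1 (borrow)
  1-1-1 → 1 (borrow)
  1-0-1 → 0
  0-0 → 0
  1-0 → 1
  0-0 → 0
  1-0 → 1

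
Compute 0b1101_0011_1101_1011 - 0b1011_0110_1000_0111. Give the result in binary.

0b1110101010100

Subtract column by column in base 2:
  1-1 → 0
  1-1 → 0
  0-1 → 1 (borrow)
  1-0-1 → 0
  1-0 → 1
  0-0 → 0
  1-0 → 1
  1-1 → 0
  1-0 → 1
  1-1 → 0
  0-1 → 1 (borrow)
  0-0-1 → 1 (borrow)
  1-1-1 → 1 (borrow)
  0-1-1 → 0 (borrow)
  1-0-1 → 0
  1-1 → 0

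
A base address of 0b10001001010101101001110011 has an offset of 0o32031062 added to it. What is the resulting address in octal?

0b10001001010101101001110011 = 0o211255163 in octal.
Add column by column in base 8, right to left:
  3+2 = 5
  6+6 = 4 carry 1
  1+0+1 = 2
  5+1 = 6
  5+3 = 0 carry 1
  2+0+1 = 3
  1+2 = 3
  1+3 = 4
  2+0 = 2

0o243306245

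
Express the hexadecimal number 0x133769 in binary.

0b100110011011101101001

Expand each hex digit to 4 bits: 1=0001 3=0011 3=0011 7=0111 6=0110 9=1001.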